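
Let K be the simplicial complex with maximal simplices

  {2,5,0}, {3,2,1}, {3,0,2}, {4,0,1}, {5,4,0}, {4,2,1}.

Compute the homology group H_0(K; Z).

Order the vertices as 0 < 1 < 2 < 3 < 4 < 5. Listing each simplex with vertices in this order, K has dimension 2 with simplices:

  0-simplices (6): [0], [1], [2], [3], [4], [5]
  1-simplices (12): [0,1], [0,2], [0,3], [0,4], [0,5], [1,2], [1,3], [1,4], [2,3], [2,4], [2,5], [4,5]
  2-simplices (6): [0,1,4], [0,2,3], [0,2,5], [0,4,5], [1,2,3], [1,2,4]

Hence C_0 ≅ Z^6, C_1 ≅ Z^12, C_2 ≅ Z^6.

∂_1: C_1 → C_0 is given by ∂[p,q] = [q] − [p].
This gives a 6×12 integer matrix of rank 5; reducing to Smith normal form yields diagonal entries (1,1,1,1,1).

Boundary ∂_2: C_2 → C_1 acts by ∂[p,q,r] = [q,r] − [p,r] + [p,q]. For instance
  ∂[0,4,5] = [4,5] − [0,5] + [0,4],
  ∂[1,2,3] = [2,3] − [1,3] + [1,2].
This gives a 12×6 integer matrix of rank 6; reducing to Smith normal form yields diagonal entries (1,1,1,1,1,1).

From H_k ≅ ker(∂_k) / im(∂_{k+1}) we obtain:

  H_0: rank C_0 − rank ∂_1 = 6 − 5 = 1, and the invariant factors of ∂_1 are all 1, so H_0 = Z.

H_0 = Z.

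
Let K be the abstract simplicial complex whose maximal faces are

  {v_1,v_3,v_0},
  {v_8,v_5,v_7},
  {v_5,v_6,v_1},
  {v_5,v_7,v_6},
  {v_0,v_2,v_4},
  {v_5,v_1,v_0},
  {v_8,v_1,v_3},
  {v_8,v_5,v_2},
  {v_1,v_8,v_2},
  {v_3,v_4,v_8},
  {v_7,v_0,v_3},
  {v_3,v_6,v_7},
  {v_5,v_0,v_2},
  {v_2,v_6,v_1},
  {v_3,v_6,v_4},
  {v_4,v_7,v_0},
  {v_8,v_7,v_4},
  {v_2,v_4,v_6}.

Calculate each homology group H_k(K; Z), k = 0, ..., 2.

We work with the vertex ordering v_0 < v_1 < v_2 < v_3 < v_4 < v_5 < v_6 < v_7 < v_8. The simplices of K, each written with vertices in increasing order, are:

  0-simplices (9): [v_0], [v_1], [v_2], [v_3], [v_4], [v_5], [v_6], [v_7], [v_8]
  1-simplices (27): (27 of them)
  2-simplices (18): (18 of them)

Hence C_0 ≅ Z^9, C_1 ≅ Z^27, C_2 ≅ Z^18.

The boundary map ∂_1: C_1 → C_0 is given by ∂[p,q] = [q] − [p].
The resulting 9×27 matrix has rank 8, and its Smith normal form has invariant factors (1,1,1,1,1,1,1,1).

∂_2: C_2 → C_1 acts by ∂[p,q,r] = [q,r] − [p,r] + [p,q]. For instance
  ∂[v_3,v_6,v_7] = [v_6,v_7] − [v_3,v_7] + [v_3,v_6],
  ∂[v_2,v_5,v_8] = [v_5,v_8] − [v_2,v_8] + [v_2,v_5].
The resulting 27×18 matrix has rank 18, and its Smith normal form has invariant factors (1,1,1,1,1,1,1,1,1,1,1,1,1,1,1,1,1,2).

Now H_k = ker ∂_k / im ∂_{k+1}, so:

  H_0: rank C_0 − rank ∂_1 = 9 − 8 = 1, and the invariant factors of ∂_1 are all 1, so H_0 = Z.
  H_1: rank ker ∂_1 − rank ∂_2 = (27 − 8) − 18 = 1, and ∂_2 has invariant factor 2 > 1, so H_1 = Z ⊕ Z/2Z.
  H_2: rank ker ∂_2 − rank ∂_3 = (18 − 18) − 0 = 0, and there is no ∂_3, so H_2 = 0.

As a check, the Euler characteristic is 9 − 27 + 18 = 0, which agrees with 1 − 1 + 0 = 0.
(K is a triangulation of the Klein bottle.)

H_0 ≅ Z,  H_1 ≅ Z ⊕ Z/2Z,  H_2 = 0.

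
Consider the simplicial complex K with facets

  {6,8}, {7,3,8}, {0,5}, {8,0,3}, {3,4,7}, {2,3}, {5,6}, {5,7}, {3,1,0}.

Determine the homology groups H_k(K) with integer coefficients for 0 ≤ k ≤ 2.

H_0 ≅ Z,  H_1 ≅ Z^2,  H_2 = 0.

We work with the vertex ordering 0 < 1 < 2 < 3 < 4 < 5 < 6 < 7 < 8. The simplices of K, each written with vertices in increasing order, are:

  0-simplices (9): [0], [1], [2], [3], [4], [5], [6], [7], [8]
  1-simplices (14): [0,1], [0,3], [0,5], [0,8], [1,3], [2,3], [3,4], [3,7], [3,8], [4,7], [5,6], [5,7], [6,8], [7,8]
  2-simplices (4): [0,1,3], [0,3,8], [3,4,7], [3,7,8]

so the chain groups are C_0 ≅ Z^9, C_1 ≅ Z^14, C_2 ≅ Z^4.

Boundary ∂_1: C_1 → C_0 is given by ∂[p,q] = [q] − [p]. For instance
  ∂[5,6] = [6] − [5].
The resulting 9×14 matrix has rank 8, and its Smith normal form has invariant factors (1,1,1,1,1,1,1,1).

∂_2: C_2 → C_1 sends each 2-simplex [p,q,r] to [q,r] − [p,r] + [p,q]. For instance
  ∂[0,1,3] = [1,3] − [0,3] + [0,1],
  ∂[0,3,8] = [3,8] − [0,8] + [0,3].
The resulting 14×4 matrix has rank 4, and its Smith normal form has invariant factors (1,1,1,1).

Computing H_k = (kernel of ∂_k) / (image of ∂_{k+1}):

  H_0: rank C_0 − rank ∂_1 = 9 − 8 = 1, and the invariant factors of ∂_1 are all 1, so H_0 = Z.
  H_1: rank ker ∂_1 − rank ∂_2 = (14 − 8) − 4 = 2, and the invariant factors of ∂_2 are all 1, so H_1 = Z^2.
  H_2: rank ker ∂_2 − rank ∂_3 = (4 − 4) − 0 = 0, and there is no ∂_3, so H_2 = 0.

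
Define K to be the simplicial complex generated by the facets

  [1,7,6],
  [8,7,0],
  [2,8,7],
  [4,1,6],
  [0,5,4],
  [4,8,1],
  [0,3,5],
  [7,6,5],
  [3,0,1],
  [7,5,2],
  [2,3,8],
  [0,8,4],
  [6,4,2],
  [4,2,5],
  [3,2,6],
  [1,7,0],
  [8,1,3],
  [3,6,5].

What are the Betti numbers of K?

We work with the vertex ordering 0 < 1 < 2 < 3 < 4 < 5 < 6 < 7 < 8. The simplices of K, each written with vertices in increasing order, are:

  0-simplices (9): [0], [1], [2], [3], [4], [5], [6], [7], [8]
  1-simplices (27): (27 of them)
  2-simplices (18): [0,1,3], [0,1,7], [0,3,5], [0,4,5], [0,4,8], [0,7,8], [1,3,8], [1,4,6], [1,4,8], [1,6,7], [2,3,6], [2,3,8], [2,4,5], [2,4,6], [2,5,7], [2,7,8], [3,5,6], [5,6,7]

so the chain groups are C_0 ≅ Z^9, C_1 ≅ Z^27, C_2 ≅ Z^18.

∂_1: C_1 → C_0 maps an edge to its endpoints' difference, ∂[p,q] = q − p.
The 9×27 boundary matrix has rank 8 and Smith normal form diag(1,1,1,1,1,1,1,1).

The boundary map ∂_2: C_2 → C_1 acts by ∂[p,q,r] = [q,r] − [p,r] + [p,q]. For instance
  ∂[3,5,6] = [5,6] − [3,6] + [3,5],
  ∂[1,6,7] = [6,7] − [1,7] + [1,6].
As a 27×18 matrix over Z this has rank 18, with invariant factors (1,1,1,1,1,1,1,1,1,1,1,1,1,1,1,1,1,2).

Now H_k = ker ∂_k / im ∂_{k+1}, so:

  H_0: rank C_0 − rank ∂_1 = 9 − 8 = 1, and the invariant factors of ∂_1 are all 1, so H_0 ≅ Z.
  H_1: rank ker ∂_1 − rank ∂_2 = (27 − 8) − 18 = 1, and ∂_2 has invariant factor 2 > 1, so H_1 ≅ Z ⊕ Z_2.
  H_2: rank ker ∂_2 − rank ∂_3 = (18 − 18) − 0 = 0, and there is no ∂_3, so H_2 ≅ 0.

Hence the Betti numbers are b_0 = 1, b_1 = 1, b_2 = 0.

b_0 = 1, b_1 = 1, b_2 = 0.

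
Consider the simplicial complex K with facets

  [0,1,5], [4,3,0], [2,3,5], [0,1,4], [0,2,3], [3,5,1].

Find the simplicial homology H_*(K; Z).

H_0 = Z,  H_1 = Z,  H_2 = 0.

K has 6 vertices, 12 edges, 6 triangles.
rank ∂_0 = 0, rank ∂_1 = 5 ⇒ b_0 = 6 − 0 − 5 = 1; all invariant factors of ∂_1 are 1 so no torsion. So H_0 ≅ Z.
rank ∂_1 = 5, rank ∂_2 = 6 ⇒ b_1 = 12 − 5 − 6 = 1; all invariant factors of ∂_2 are 1 so no torsion. So H_1 ≅ Z.
rank ∂_2 = 6, rank ∂_3 = 0 ⇒ b_2 = 6 − 6 − 0 = 0. So H_2 ≅ 0.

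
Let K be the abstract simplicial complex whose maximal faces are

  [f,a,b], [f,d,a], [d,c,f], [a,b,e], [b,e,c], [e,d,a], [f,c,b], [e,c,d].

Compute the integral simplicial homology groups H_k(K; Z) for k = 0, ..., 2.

H_0 = Z,  H_1 = 0,  H_2 = Z.

We work with the vertex ordering a < b < c < d < e < f. The simplices of K, each written with vertices in increasing order, are:

  0-simplices (6): a, b, c, d, e, f
  1-simplices (12): ab, ad, ae, af, bc, be, bf, cd, ce, cf, de, df
  2-simplices (8): abe, abf, ade, adf, bce, bcf, cde, cdf

Hence C_0 ≅ Z^6, C_1 ≅ Z^12, C_2 ≅ Z^8.

Boundary ∂_1: C_1 → C_0 is given by ∂[p,q] = [q] − [p]. For instance
  ∂ae = e − a.
The resulting 6×12 matrix has rank 5, and its Smith normal form has invariant factors (1,1,1,1,1).

Boundary ∂_2: C_2 → C_1 sends each 2-simplex [p,q,r] to [q,r] − [p,r] + [p,q]. For instance
  ∂cdf = df − cf + cd,
  ∂abe = be − ae + ab.
This gives a 12×8 integer matrix of rank 7; reducing to Smith normal form yields diagonal entries (1,1,1,1,1,1,1).

From H_k ≅ ker(∂_k) / im(∂_{k+1}) we obtain:

  H_0: rank C_0 − rank ∂_1 = 6 − 5 = 1, and the invariant factors of ∂_1 are all 1, so H_0 = Z.
  H_1: rank ker ∂_1 − rank ∂_2 = (12 − 5) − 7 = 0, and the invariant factors of ∂_2 are all 1, so H_1 = 0.
  H_2: rank ker ∂_2 − rank ∂_3 = (8 − 7) − 0 = 1, and there is no ∂_3, so H_2 = Z.

As a check, the Euler characteristic is 6 − 12 + 8 = 2, which agrees with 1 − 0 + 1 = 2.
(K is a triangulation of the 2-sphere S^2.)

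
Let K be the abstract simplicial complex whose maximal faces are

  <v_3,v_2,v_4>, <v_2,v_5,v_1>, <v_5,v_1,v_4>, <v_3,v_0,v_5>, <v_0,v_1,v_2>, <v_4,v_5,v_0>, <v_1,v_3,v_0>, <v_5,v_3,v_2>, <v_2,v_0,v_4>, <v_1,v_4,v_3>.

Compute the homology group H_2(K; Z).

Take the total order v_0 < v_1 < v_2 < v_3 < v_4 < v_5 on the vertex set. Then K (dimension 2) consists of the simplices:

  0-simplices (6): [v_0], [v_1], [v_2], [v_3], [v_4], [v_5]
  1-simplices (15): (15 of them)
  2-simplices (10): [v_0,v_1,v_2], [v_0,v_1,v_3], [v_0,v_2,v_4], [v_0,v_3,v_5], [v_0,v_4,v_5], [v_1,v_2,v_5], [v_1,v_3,v_4], [v_1,v_4,v_5], [v_2,v_3,v_4], [v_2,v_3,v_5]

giving chain groups C_0 ≅ Z^6, C_1 ≅ Z^15, C_2 ≅ Z^10.

The boundary map ∂_1: C_1 → C_0 maps an edge to its endpoints' difference, ∂[p,q] = q − p.
As a 6×15 matrix over Z this has rank 5, with invariant factors (1,1,1,1,1).

Boundary ∂_2: C_2 → C_1 sends each 2-simplex [p,q,r] to [q,r] − [p,r] + [p,q]. For instance
  ∂[v_0,v_2,v_4] = [v_2,v_4] − [v_0,v_4] + [v_0,v_2],
  ∂[v_0,v_1,v_3] = [v_1,v_3] − [v_0,v_3] + [v_0,v_1].
The resulting 15×10 matrix has rank 10, and its Smith normal form has invariant factors (1,1,1,1,1,1,1,1,1,2).

Now H_k = ker ∂_k / im ∂_{k+1}, so:

  H_2: rank ker ∂_2 − rank ∂_3 = (10 − 10) − 0 = 0, and there is no ∂_3, so H_2 ≅ 0.

H_2 = 0.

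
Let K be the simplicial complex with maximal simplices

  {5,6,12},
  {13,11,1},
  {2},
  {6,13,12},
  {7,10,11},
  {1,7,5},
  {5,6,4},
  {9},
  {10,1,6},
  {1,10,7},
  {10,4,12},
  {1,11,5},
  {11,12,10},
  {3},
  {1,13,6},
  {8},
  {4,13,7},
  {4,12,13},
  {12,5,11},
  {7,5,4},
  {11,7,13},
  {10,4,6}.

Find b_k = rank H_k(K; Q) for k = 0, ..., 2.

Take the total order 1 < 2 < 3 < 4 < 5 < 6 < 7 < 8 < 9 < 10 < 11 < 12 < 13 on the vertex set. Then K (dimension 2) consists of the simplices:

  0-simplices (13): [1], [2], [3], [4], [5], [6], [7], [8], [9], [10], [11], [12], [13]
  1-simplices (27): (27 of them)
  2-simplices (18): (18 of them)

giving chain groups C_0 ≅ Z^13, C_1 ≅ Z^27, C_2 ≅ Z^18.

∂_1: C_1 → C_0 maps an edge to its endpoints' difference, ∂[p,q] = q − p. For instance
  ∂[12,13] = [13] − [12].
The resulting 13×27 matrix has rank 8, and its Smith normal form has invariant factors (1,1,1,1,1,1,1,1).

Boundary ∂_2: C_2 → C_1 acts by ∂[p,q,r] = [q,r] − [p,r] + [p,q]. For instance
  ∂[1,6,10] = [6,10] − [1,10] + [1,6],
  ∂[4,6,10] = [6,10] − [4,10] + [4,6].
As a 27×18 matrix over Z this has rank 18, with invariant factors (1,1,1,1,1,1,1,1,1,1,1,1,1,1,1,1,1,2).

Reading off H_k = ker ∂_k / im ∂_{k+1}:

  H_0: rank C_0 − rank ∂_1 = 13 − 8 = 5, and the invariant factors of ∂_1 are all 1, so H_0 = Z^5.
  H_1: rank ker ∂_1 − rank ∂_2 = (27 − 8) − 18 = 1, and ∂_2 has invariant factor 2 > 1, so H_1 = Z ⊕ Z/2.
  H_2: rank ker ∂_2 − rank ∂_3 = (18 − 18) − 0 = 0, and there is no ∂_3, so H_2 = 0.

Hence the Betti numbers are b_0 = 5, b_1 = 1, b_2 = 0.

b_0 = 5, b_1 = 1, b_2 = 0.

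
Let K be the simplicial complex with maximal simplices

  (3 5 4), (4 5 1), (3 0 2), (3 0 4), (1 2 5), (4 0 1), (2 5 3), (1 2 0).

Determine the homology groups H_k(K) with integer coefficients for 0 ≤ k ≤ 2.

H_0 ≅ Z,  H_1 = 0,  H_2 ≅ Z.

We work with the vertex ordering 0 < 1 < 2 < 3 < 4 < 5. The simplices of K, each written with vertices in increasing order, are:

  0-simplices (6): [0], [1], [2], [3], [4], [5]
  1-simplices (12): [0,1], [0,2], [0,3], [0,4], [1,2], [1,4], [1,5], [2,3], [2,5], [3,4], [3,5], [4,5]
  2-simplices (8): [0,1,2], [0,1,4], [0,2,3], [0,3,4], [1,2,5], [1,4,5], [2,3,5], [3,4,5]

so the chain groups are C_0 ≅ Z^6, C_1 ≅ Z^12, C_2 ≅ Z^8.

∂_1: C_1 → C_0 sends each edge [p,q] (with p < q) to q − p.
The 6×12 boundary matrix has rank 5 and Smith normal form diag(1,1,1,1,1).

Boundary ∂_2: C_2 → C_1 acts by ∂[p,q,r] = [q,r] − [p,r] + [p,q]. For instance
  ∂[2,3,5] = [3,5] − [2,5] + [2,3],
  ∂[1,2,5] = [2,5] − [1,5] + [1,2].
The resulting 12×8 matrix has rank 7, and its Smith normal form has invariant factors (1,1,1,1,1,1,1).

Now H_k = ker ∂_k / im ∂_{k+1}, so:

  H_0: rank C_0 − rank ∂_1 = 6 − 5 = 1, and the invariant factors of ∂_1 are all 1, so H_0 ≅ Z.
  H_1: rank ker ∂_1 − rank ∂_2 = (12 − 5) − 7 = 0, and the invariant factors of ∂_2 are all 1, so H_1 ≅ 0.
  H_2: rank ker ∂_2 − rank ∂_3 = (8 − 7) − 0 = 1, and there is no ∂_3, so H_2 ≅ Z.

(K is a triangulation of the 2-sphere S^2.)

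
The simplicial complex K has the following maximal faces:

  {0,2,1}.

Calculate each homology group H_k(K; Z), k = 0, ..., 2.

H_0 ≅ Z,  H_1 = 0,  H_2 = 0.

K has 3 vertices, 3 edges, 1 triangle.
rank ∂_0 = 0, rank ∂_1 = 2 ⇒ b_0 = 3 − 0 − 2 = 1; all invariant factors of ∂_1 are 1 so no torsion. So H_0 ≅ Z.
rank ∂_1 = 2, rank ∂_2 = 1 ⇒ b_1 = 3 − 2 − 1 = 0; all invariant factors of ∂_2 are 1 so no torsion. So H_1 ≅ 0.
rank ∂_2 = 1, rank ∂_3 = 0 ⇒ b_2 = 1 − 1 − 0 = 0. So H_2 ≅ 0.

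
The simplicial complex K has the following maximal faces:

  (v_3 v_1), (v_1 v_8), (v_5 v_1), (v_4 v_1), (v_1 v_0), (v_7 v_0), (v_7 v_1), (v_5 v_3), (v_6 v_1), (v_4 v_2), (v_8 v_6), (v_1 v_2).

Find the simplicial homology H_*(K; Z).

Take the total order v_0 < v_1 < v_2 < v_3 < v_4 < v_5 < v_6 < v_7 < v_8 on the vertex set. Then K (dimension 1) consists of the simplices:

  0-simplices (9): [v_0], [v_1], [v_2], [v_3], [v_4], [v_5], [v_6], [v_7], [v_8]
  1-simplices (12): [v_0,v_1], [v_0,v_7], [v_1,v_2], [v_1,v_3], [v_1,v_4], [v_1,v_5], [v_1,v_6], [v_1,v_7], [v_1,v_8], [v_2,v_4], [v_3,v_5], [v_6,v_8]

Hence C_0 ≅ Z^9, C_1 ≅ Z^12.

∂_1: C_1 → C_0 sends each edge [p,q] (with p < q) to q − p. For instance
  ∂[v_1,v_4] = [v_4] − [v_1].
As a 9×12 matrix over Z this has rank 8, with invariant factors (1,1,1,1,1,1,1,1).

Computing H_k = (kernel of ∂_k) / (image of ∂_{k+1}):

  H_0: rank C_0 − rank ∂_1 = 9 − 8 = 1, and the invariant factors of ∂_1 are all 1, so H_0 ≅ Z.
  H_1: rank ker ∂_1 − rank ∂_2 = (12 − 8) − 0 = 4, and there is no ∂_2, so H_1 ≅ Z^4.

H_0 ≅ Z,  H_1 ≅ Z^4.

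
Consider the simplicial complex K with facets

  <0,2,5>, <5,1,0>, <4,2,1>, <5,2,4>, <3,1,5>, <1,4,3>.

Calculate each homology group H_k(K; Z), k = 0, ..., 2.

Take the total order 0 < 1 < 2 < 3 < 4 < 5 on the vertex set. Then K (dimension 2) consists of the simplices:

  0-simplices (6): [0], [1], [2], [3], [4], [5]
  1-simplices (12): [0,1], [0,2], [0,5], [1,2], [1,3], [1,4], [1,5], [2,4], [2,5], [3,4], [3,5], [4,5]
  2-simplices (6): [0,1,5], [0,2,5], [1,2,4], [1,3,4], [1,3,5], [2,4,5]

so the chain groups are C_0 ≅ Z^6, C_1 ≅ Z^12, C_2 ≅ Z^6.

Boundary ∂_1: C_1 → C_0 sends each edge [p,q] (with p < q) to q − p. For instance
  ∂[4,5] = [5] − [4].
This gives a 6×12 integer matrix of rank 5; reducing to Smith normal form yields diagonal entries (1,1,1,1,1).

Boundary ∂_2: C_2 → C_1 sends each 2-simplex [p,q,r] to [q,r] − [p,r] + [p,q]. For instance
  ∂[0,1,5] = [1,5] − [0,5] + [0,1],
  ∂[1,2,4] = [2,4] − [1,4] + [1,2].
The 12×6 boundary matrix has rank 6 and Smith normal form diag(1,1,1,1,1,1).

Computing H_k = (kernel of ∂_k) / (image of ∂_{k+1}):

  H_0: rank C_0 − rank ∂_1 = 6 − 5 = 1, and the invariant factors of ∂_1 are all 1, so H_0 ≅ Z.
  H_1: rank ker ∂_1 − rank ∂_2 = (12 − 5) − 6 = 1, and the invariant factors of ∂_2 are all 1, so H_1 ≅ Z.
  H_2: rank ker ∂_2 − rank ∂_3 = (6 − 6) − 0 = 0, and there is no ∂_3, so H_2 ≅ 0.

(K is a triangulation of the cylinder S^1 x I.)

H_0 ≅ Z,  H_1 ≅ Z,  H_2 = 0.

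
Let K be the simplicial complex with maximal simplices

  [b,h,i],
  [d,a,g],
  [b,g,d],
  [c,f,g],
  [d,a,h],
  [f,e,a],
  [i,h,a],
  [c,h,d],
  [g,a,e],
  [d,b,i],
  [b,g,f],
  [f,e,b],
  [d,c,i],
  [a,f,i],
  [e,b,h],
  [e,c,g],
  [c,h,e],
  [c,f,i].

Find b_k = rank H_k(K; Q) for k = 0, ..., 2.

b_0 = 1, b_1 = 1, b_2 = 0.

Order the vertices as a < b < c < d < e < f < g < h < i. Listing each simplex with vertices in this order, K has dimension 2 with simplices:

  0-simplices (9): a, b, c, d, e, f, g, h, i
  1-simplices (27): ad, ae, af, ag, ah, ai, bd, be, bf, bg, bh, bi, cd, ce, cf, cg, ch, ci, dg, dh, di, ef, eg, eh, fg, fi, hi
  2-simplices (18): adg, adh, aef, aeg, afi, ahi, bdg, bdi, bef, beh, bfg, bhi, cdh, cdi, ceg, ceh, cfg, cfi

Hence C_0 ≅ Z^9, C_1 ≅ Z^27, C_2 ≅ Z^18.

∂_1: C_1 → C_0 is given by ∂[p,q] = [q] − [p]. For instance
  ∂cf = f − c.
The resulting 9×27 matrix has rank 8, and its Smith normal form has invariant factors (1,1,1,1,1,1,1,1).

Boundary ∂_2: C_2 → C_1 maps a triangle to the signed sum of its edges. For instance
  ∂cfg = fg − cg + cf,
  ∂cdi = di − ci + cd.
The resulting 27×18 matrix has rank 18, and its Smith normal form has invariant factors (1,1,1,1,1,1,1,1,1,1,1,1,1,1,1,1,1,2).

Computing H_k = (kernel of ∂_k) / (image of ∂_{k+1}):

  H_0: rank C_0 − rank ∂_1 = 9 − 8 = 1, and the invariant factors of ∂_1 are all 1, so H_0 ≅ Z.
  H_1: rank ker ∂_1 − rank ∂_2 = (27 − 8) − 18 = 1, and ∂_2 has invariant factor 2 > 1, so H_1 ≅ Z ⊕ Z/2Z.
  H_2: rank ker ∂_2 − rank ∂_3 = (18 − 18) − 0 = 0, and there is no ∂_3, so H_2 ≅ 0.

Hence the Betti numbers are b_0 = 1, b_1 = 1, b_2 = 0.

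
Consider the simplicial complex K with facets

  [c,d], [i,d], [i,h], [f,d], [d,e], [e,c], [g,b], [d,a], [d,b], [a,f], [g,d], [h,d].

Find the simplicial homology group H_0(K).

We work with the vertex ordering a < b < c < d < e < f < g < h < i. The simplices of K, each written with vertices in increasing order, are:

  0-simplices (9): a, b, c, d, e, f, g, h, i
  1-simplices (12): ad, af, bd, bg, cd, ce, de, df, dg, dh, di, hi

so the chain groups are C_0 ≅ Z^9, C_1 ≅ Z^12.

Boundary ∂_1: C_1 → C_0 is given by ∂[p,q] = [q] − [p].
This gives a 9×12 integer matrix of rank 8; reducing to Smith normal form yields diagonal entries (1,1,1,1,1,1,1,1).

From H_k ≅ ker(∂_k) / im(∂_{k+1}) we obtain:

  H_0: rank C_0 − rank ∂_1 = 9 − 8 = 1, and the invariant factors of ∂_1 are all 1, so H_0 = Z.

H_0 = Z.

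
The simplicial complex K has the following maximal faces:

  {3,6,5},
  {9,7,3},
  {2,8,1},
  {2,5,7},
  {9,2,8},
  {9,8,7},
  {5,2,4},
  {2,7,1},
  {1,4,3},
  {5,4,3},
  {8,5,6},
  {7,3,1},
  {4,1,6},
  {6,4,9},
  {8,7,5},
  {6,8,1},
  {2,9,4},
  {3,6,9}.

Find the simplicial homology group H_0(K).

H_0 = Z.

We work with the vertex ordering 1 < 2 < 3 < 4 < 5 < 6 < 7 < 8 < 9. The simplices of K, each written with vertices in increasing order, are:

  0-simplices (9): [1], [2], [3], [4], [5], [6], [7], [8], [9]
  1-simplices (27): (27 of them)
  2-simplices (18): [1,2,7], [1,2,8], [1,3,4], [1,3,7], [1,4,6], [1,6,8], [2,4,5], [2,4,9], [2,5,7], [2,8,9], [3,4,5], [3,5,6], [3,6,9], [3,7,9], [4,6,9], [5,6,8], [5,7,8], [7,8,9]

so the chain groups are C_0 ≅ Z^9, C_1 ≅ Z^27, C_2 ≅ Z^18.

The boundary map ∂_1: C_1 → C_0 maps an edge to its endpoints' difference, ∂[p,q] = q − p. For instance
  ∂[3,5] = [5] − [3].
The resulting 9×27 matrix has rank 8, and its Smith normal form has invariant factors (1,1,1,1,1,1,1,1).

The boundary map ∂_2: C_2 → C_1 maps a triangle to the signed sum of its edges. For instance
  ∂[2,5,7] = [5,7] − [2,7] + [2,5],
  ∂[1,6,8] = [6,8] − [1,8] + [1,6].
The 27×18 boundary matrix has rank 18 and Smith normal form diag(1,1,1,1,1,1,1,1,1,1,1,1,1,1,1,1,1,2).

Computing H_k = (kernel of ∂_k) / (image of ∂_{k+1}):

  H_0: rank C_0 − rank ∂_1 = 9 − 8 = 1, and the invariant factors of ∂_1 are all 1, so H_0 ≅ Z.

(K is a triangulation of the Klein bottle.)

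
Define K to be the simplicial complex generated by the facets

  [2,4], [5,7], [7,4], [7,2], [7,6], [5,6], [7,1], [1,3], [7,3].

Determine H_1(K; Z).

We work with the vertex ordering 1 < 2 < 3 < 4 < 5 < 6 < 7. The simplices of K, each written with vertices in increasing order, are:

  0-simplices (7): [1], [2], [3], [4], [5], [6], [7]
  1-simplices (9): [1,3], [1,7], [2,4], [2,7], [3,7], [4,7], [5,6], [5,7], [6,7]

Hence C_0 ≅ Z^7, C_1 ≅ Z^9.

The boundary map ∂_1: C_1 → C_0 sends each edge [p,q] (with p < q) to q − p.
As a 7×9 matrix over Z this has rank 6, with invariant factors (1,1,1,1,1,1).

From H_k ≅ ker(∂_k) / im(∂_{k+1}) we obtain:

  H_1: rank ker ∂_1 − rank ∂_2 = (9 − 6) − 0 = 3, and there is no ∂_2, so H_1 ≅ Z^3.

(K is a triangulation of a wedge of 3 circles.)

H_1 ≅ Z^3.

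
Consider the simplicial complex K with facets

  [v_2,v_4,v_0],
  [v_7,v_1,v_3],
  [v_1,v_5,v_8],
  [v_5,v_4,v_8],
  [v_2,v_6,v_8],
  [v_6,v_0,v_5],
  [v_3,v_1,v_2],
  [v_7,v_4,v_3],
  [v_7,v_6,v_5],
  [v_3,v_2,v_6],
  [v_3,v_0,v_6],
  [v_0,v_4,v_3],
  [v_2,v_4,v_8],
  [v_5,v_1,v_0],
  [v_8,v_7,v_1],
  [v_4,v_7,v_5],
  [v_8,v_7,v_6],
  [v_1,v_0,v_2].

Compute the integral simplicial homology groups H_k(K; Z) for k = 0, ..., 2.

Take the total order v_0 < v_1 < v_2 < v_3 < v_4 < v_5 < v_6 < v_7 < v_8 on the vertex set. Then K (dimension 2) consists of the simplices:

  0-simplices (9): [v_0], [v_1], [v_2], [v_3], [v_4], [v_5], [v_6], [v_7], [v_8]
  1-simplices (27): (27 of them)
  2-simplices (18): (18 of them)

Hence C_0 ≅ Z^9, C_1 ≅ Z^27, C_2 ≅ Z^18.

The boundary map ∂_1: C_1 → C_0 sends each edge [p,q] (with p < q) to q − p.
As a 9×27 matrix over Z this has rank 8, with invariant factors (1,1,1,1,1,1,1,1).

∂_2: C_2 → C_1 maps a triangle to the signed sum of its edges. For instance
  ∂[v_4,v_5,v_8] = [v_5,v_8] − [v_4,v_8] + [v_4,v_5],
  ∂[v_0,v_1,v_2] = [v_1,v_2] − [v_0,v_2] + [v_0,v_1].
This gives a 27×18 integer matrix of rank 18; reducing to Smith normal form yields diagonal entries (1,1,1,1,1,1,1,1,1,1,1,1,1,1,1,1,1,2).

Reading off H_k = ker ∂_k / im ∂_{k+1}:

  H_0: rank C_0 − rank ∂_1 = 9 − 8 = 1, and the invariant factors of ∂_1 are all 1, so H_0 = Z.
  H_1: rank ker ∂_1 − rank ∂_2 = (27 − 8) − 18 = 1, and ∂_2 has invariant factor 2 > 1, so H_1 = Z × Z/2.
  H_2: rank ker ∂_2 − rank ∂_3 = (18 − 18) − 0 = 0, and there is no ∂_3, so H_2 = 0.

(K is a triangulation of the Klein bottle.)

H_0 ≅ Z,  H_1 ≅ Z × Z/2,  H_2 = 0.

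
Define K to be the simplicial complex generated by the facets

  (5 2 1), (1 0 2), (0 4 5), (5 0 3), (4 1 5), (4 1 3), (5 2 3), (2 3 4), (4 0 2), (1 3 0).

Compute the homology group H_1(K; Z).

H_1 = Z/2.

K has 6 vertices, 15 edges, 10 triangles.
rank ∂_1 = 5, rank ∂_2 = 10 ⇒ b_1 = 15 − 5 − 10 = 0; ∂_2 has invariant factor(s) [2] giving torsion. So H_1 ≅ Z/2.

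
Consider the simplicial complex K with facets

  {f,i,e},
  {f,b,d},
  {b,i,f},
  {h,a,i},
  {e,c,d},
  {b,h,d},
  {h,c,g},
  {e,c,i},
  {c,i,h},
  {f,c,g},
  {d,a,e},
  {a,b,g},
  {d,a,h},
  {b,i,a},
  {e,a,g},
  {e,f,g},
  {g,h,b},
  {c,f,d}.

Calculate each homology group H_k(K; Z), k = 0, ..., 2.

H_0 = Z,  H_1 = Z ⊕ Z/2,  H_2 = 0.

Fix the vertex order a < b < c < d < e < f < g < h < i and write every simplex with vertices in increasing order. Then dim K = 2 and the simplices of K are:

  0-simplices (9): a, b, c, d, e, f, g, h, i
  1-simplices (27): ab, ad, ae, ag, ah, ai, bd, bf, bg, bh, bi, cd, ce, cf, cg, ch, ci, de, df, dh, ef, eg, ei, fg, fi, gh, hi
  2-simplices (18): abg, abi, ade, adh, aeg, ahi, bdf, bdh, bfi, bgh, cde, cdf, cei, cfg, cgh, chi, efg, efi

so the chain groups are C_0 ≅ Z^9, C_1 ≅ Z^27, C_2 ≅ Z^18.

The boundary map ∂_1: C_1 → C_0 maps an edge to its endpoints' difference, ∂[p,q] = q − p. For instance
  ∂ce = e − c.
As a 9×27 matrix over Z this has rank 8, with invariant factors (1,1,1,1,1,1,1,1).

Boundary ∂_2: C_2 → C_1 sends each 2-simplex [p,q,r] to [q,r] − [p,r] + [p,q]. For instance
  ∂efi = fi − ei + ef,
  ∂cgh = gh − ch + cg.
As a 27×18 matrix over Z this has rank 18, with invariant factors (1,1,1,1,1,1,1,1,1,1,1,1,1,1,1,1,1,2).

From H_k ≅ ker(∂_k) / im(∂_{k+1}) we obtain:

  H_0: rank C_0 − rank ∂_1 = 9 − 8 = 1, and the invariant factors of ∂_1 are all 1, so H_0 = Z.
  H_1: rank ker ∂_1 − rank ∂_2 = (27 − 8) − 18 = 1, and ∂_2 has invariant factor 2 > 1, so H_1 = Z ⊕ Z/2.
  H_2: rank ker ∂_2 − rank ∂_3 = (18 − 18) − 0 = 0, and there is no ∂_3, so H_2 = 0.

As a check, the Euler characteristic is 9 − 27 + 18 = 0, which agrees with 1 − 1 + 0 = 0.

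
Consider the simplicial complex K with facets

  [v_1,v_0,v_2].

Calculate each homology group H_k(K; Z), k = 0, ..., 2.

We work with the vertex ordering v_0 < v_1 < v_2. The simplices of K, each written with vertices in increasing order, are:

  0-simplices (3): [v_0], [v_1], [v_2]
  1-simplices (3): [v_0,v_1], [v_0,v_2], [v_1,v_2]
  2-simplices (1): [v_0,v_1,v_2]

so the chain groups are C_0 ≅ Z^3, C_1 ≅ Z^3, C_2 ≅ Z^1.

∂_1: C_1 → C_0 maps an edge to its endpoints' difference, ∂[p,q] = q − p. For instance
  ∂[v_1,v_2] = [v_2] − [v_1].
This gives a 3×3 integer matrix of rank 2; reducing to Smith normal form yields diagonal entries (1,1).

Boundary ∂_2: C_2 → C_1 acts by ∂[p,q,r] = [q,r] − [p,r] + [p,q]. For instance
  ∂[v_0,v_1,v_2] = [v_1,v_2] − [v_0,v_2] + [v_0,v_1].
The 3×1 boundary matrix has rank 1 and Smith normal form diag(1).

Now H_k = ker ∂_k / im ∂_{k+1}, so:

  H_0: rank C_0 − rank ∂_1 = 3 − 2 = 1, and the invariant factors of ∂_1 are all 1, so H_0 ≅ Z.
  H_1: rank ker ∂_1 − rank ∂_2 = (3 − 2) − 1 = 0, and the invariant factors of ∂_2 are all 1, so H_1 ≅ 0.
  H_2: rank ker ∂_2 − rank ∂_3 = (1 − 1) − 0 = 0, and there is no ∂_3, so H_2 ≅ 0.

H_0 ≅ Z,  H_1 = 0,  H_2 = 0.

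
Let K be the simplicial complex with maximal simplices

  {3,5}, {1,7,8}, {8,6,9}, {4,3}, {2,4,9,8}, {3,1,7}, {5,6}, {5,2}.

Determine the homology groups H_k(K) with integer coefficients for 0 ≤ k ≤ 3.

H_0 = Z,  H_1 = Z^3,  H_2 = 0,  H_3 = 0.

Take the total order 1 < 2 < 3 < 4 < 5 < 6 < 7 < 8 < 9 on the vertex set. Then K (dimension 3) consists of the simplices:

  0-simplices (9): [1], [2], [3], [4], [5], [6], [7], [8], [9]
  1-simplices (17): [1,3], [1,7], [1,8], [2,4], [2,5], [2,8], [2,9], [3,4], [3,5], [3,7], [4,8], [4,9], [5,6], [6,8], [6,9], [7,8], [8,9]
  2-simplices (7): [1,3,7], [1,7,8], [2,4,8], [2,4,9], [2,8,9], [4,8,9], [6,8,9]
  3-simplices (1): [2,4,8,9]

so the chain groups are C_0 ≅ Z^9, C_1 ≅ Z^17, C_2 ≅ Z^7, C_3 ≅ Z^1.

The boundary map ∂_1: C_1 → C_0 sends each edge [p,q] (with p < q) to q − p.
As a 9×17 matrix over Z this has rank 8, with invariant factors (1,1,1,1,1,1,1,1).

The boundary map ∂_2: C_2 → C_1 sends each 2-simplex [p,q,r] to [q,r] − [p,r] + [p,q]. For instance
  ∂[2,4,9] = [4,9] − [2,9] + [2,4],
  ∂[6,8,9] = [8,9] − [6,9] + [6,8].
The resulting 17×7 matrix has rank 6, and its Smith normal form has invariant factors (1,1,1,1,1,1).

Boundary ∂_3: C_3 → C_2 sends each 3-simplex σ to the alternating sum Σ_i (−1)^i (σ with its i-th vertex removed). For instance
  ∂[2,4,8,9] = [4,8,9] − [2,8,9] + [2,4,9] − [2,4,8].
The resulting 7×1 matrix has rank 1, and its Smith normal form has invariant factors (1).

Now H_k = ker ∂_k / im ∂_{k+1}, so:

  H_0: rank C_0 − rank ∂_1 = 9 − 8 = 1, and the invariant factors of ∂_1 are all 1, so H_0 = Z.
  H_1: rank ker ∂_1 − rank ∂_2 = (17 − 8) − 6 = 3, and the invariant factors of ∂_2 are all 1, so H_1 = Z^3.
  H_2: rank ker ∂_2 − rank ∂_3 = (7 − 6) − 1 = 0, and the invariant factors of ∂_3 are all 1, so H_2 = 0.
  H_3: rank ker ∂_3 − rank ∂_4 = (1 − 1) − 0 = 0, and there is no ∂_4, so H_3 = 0.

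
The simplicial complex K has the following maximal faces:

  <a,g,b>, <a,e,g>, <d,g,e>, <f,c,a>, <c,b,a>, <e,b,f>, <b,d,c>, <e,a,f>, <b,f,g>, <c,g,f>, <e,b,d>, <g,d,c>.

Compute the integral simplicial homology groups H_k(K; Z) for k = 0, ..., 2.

H_0 = Z,  H_1 = Z/2,  H_2 = 0.

K has 7 vertices, 18 edges, 12 triangles.
rank ∂_0 = 0, rank ∂_1 = 6 ⇒ b_0 = 7 − 0 − 6 = 1; all invariant factors of ∂_1 are 1 so no torsion. So H_0 = Z.
rank ∂_1 = 6, rank ∂_2 = 12 ⇒ b_1 = 18 − 6 − 12 = 0; ∂_2 has invariant factor(s) [2] giving torsion. So H_1 = Z/2.
rank ∂_2 = 12, rank ∂_3 = 0 ⇒ b_2 = 12 − 12 − 0 = 0. So H_2 = 0.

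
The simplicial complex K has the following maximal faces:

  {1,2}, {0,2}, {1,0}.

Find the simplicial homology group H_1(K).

H_1 ≅ Z.

We work with the vertex ordering 0 < 1 < 2. The simplices of K, each written with vertices in increasing order, are:

  0-simplices (3): [0], [1], [2]
  1-simplices (3): [0,1], [0,2], [1,2]

giving chain groups C_0 ≅ Z^3, C_1 ≅ Z^3.

Boundary ∂_1: C_1 → C_0 maps an edge to its endpoints' difference, ∂[p,q] = q − p.
This gives a 3×3 integer matrix of rank 2; reducing to Smith normal form yields diagonal entries (1,1).

Computing H_k = (kernel of ∂_k) / (image of ∂_{k+1}):

  H_1: rank ker ∂_1 − rank ∂_2 = (3 − 2) − 0 = 1, and there is no ∂_2, so H_1 ≅ Z.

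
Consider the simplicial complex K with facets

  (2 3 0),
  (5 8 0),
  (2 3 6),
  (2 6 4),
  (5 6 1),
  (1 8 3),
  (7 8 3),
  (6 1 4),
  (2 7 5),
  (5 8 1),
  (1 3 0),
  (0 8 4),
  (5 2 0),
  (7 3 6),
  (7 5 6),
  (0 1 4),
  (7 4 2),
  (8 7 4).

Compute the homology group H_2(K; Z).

H_2 = 0.

K has 9 vertices, 27 edges, 18 triangles.
rank ∂_2 = 18, rank ∂_3 = 0 ⇒ b_2 = 18 − 18 − 0 = 0. So H_2 = 0.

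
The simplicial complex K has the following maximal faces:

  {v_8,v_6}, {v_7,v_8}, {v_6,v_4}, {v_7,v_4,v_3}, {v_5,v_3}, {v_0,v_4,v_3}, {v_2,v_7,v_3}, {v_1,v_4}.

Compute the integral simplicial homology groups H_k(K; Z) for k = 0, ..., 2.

H_0 ≅ Z,  H_1 ≅ Z,  H_2 = 0.

Order the vertices as v_0 < v_1 < v_2 < v_3 < v_4 < v_5 < v_6 < v_7 < v_8. Listing each simplex with vertices in this order, K has dimension 2 with simplices:

  0-simplices (9): [v_0], [v_1], [v_2], [v_3], [v_4], [v_5], [v_6], [v_7], [v_8]
  1-simplices (12): [v_0,v_3], [v_0,v_4], [v_1,v_4], [v_2,v_3], [v_2,v_7], [v_3,v_4], [v_3,v_5], [v_3,v_7], [v_4,v_6], [v_4,v_7], [v_6,v_8], [v_7,v_8]
  2-simplices (3): [v_0,v_3,v_4], [v_2,v_3,v_7], [v_3,v_4,v_7]

Hence C_0 ≅ Z^9, C_1 ≅ Z^12, C_2 ≅ Z^3.

Boundary ∂_1: C_1 → C_0 is given by ∂[p,q] = [q] − [p]. For instance
  ∂[v_3,v_4] = [v_4] − [v_3].
The 9×12 boundary matrix has rank 8 and Smith normal form diag(1,1,1,1,1,1,1,1).

Boundary ∂_2: C_2 → C_1 sends each 2-simplex [p,q,r] to [q,r] − [p,r] + [p,q]. For instance
  ∂[v_3,v_4,v_7] = [v_4,v_7] − [v_3,v_7] + [v_3,v_4],
  ∂[v_2,v_3,v_7] = [v_3,v_7] − [v_2,v_7] + [v_2,v_3].
As a 12×3 matrix over Z this has rank 3, with invariant factors (1,1,1).

Reading off H_k = ker ∂_k / im ∂_{k+1}:

  H_0: rank C_0 − rank ∂_1 = 9 − 8 = 1, and the invariant factors of ∂_1 are all 1, so H_0 ≅ Z.
  H_1: rank ker ∂_1 − rank ∂_2 = (12 − 8) − 3 = 1, and the invariant factors of ∂_2 are all 1, so H_1 ≅ Z.
  H_2: rank ker ∂_2 − rank ∂_3 = (3 − 3) − 0 = 0, and there is no ∂_3, so H_2 ≅ 0.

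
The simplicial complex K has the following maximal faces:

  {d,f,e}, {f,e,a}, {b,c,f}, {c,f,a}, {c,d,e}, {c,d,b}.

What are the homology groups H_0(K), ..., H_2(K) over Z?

Fix the vertex order a < b < c < d < e < f and write every simplex with vertices in increasing order. Then dim K = 2 and the simplices of K are:

  0-simplices (6): a, b, c, d, e, f
  1-simplices (12): ac, ae, af, bc, bd, bf, cd, ce, cf, de, df, ef
  2-simplices (6): acf, aef, bcd, bcf, cde, def

Hence C_0 ≅ Z^6, C_1 ≅ Z^12, C_2 ≅ Z^6.

Boundary ∂_1: C_1 → C_0 maps an edge to its endpoints' difference, ∂[p,q] = q − p.
This gives a 6×12 integer matrix of rank 5; reducing to Smith normal form yields diagonal entries (1,1,1,1,1).

∂_2: C_2 → C_1 maps a triangle to the signed sum of its edges. For instance
  ∂bcd = cd − bd + bc,
  ∂acf = cf − af + ac.
This gives a 12×6 integer matrix of rank 6; reducing to Smith normal form yields diagonal entries (1,1,1,1,1,1).

Computing H_k = (kernel of ∂_k) / (image of ∂_{k+1}):

  H_0: rank C_0 − rank ∂_1 = 6 − 5 = 1, and the invariant factors of ∂_1 are all 1, so H_0 = Z.
  H_1: rank ker ∂_1 − rank ∂_2 = (12 − 5) − 6 = 1, and the invariant factors of ∂_2 are all 1, so H_1 = Z.
  H_2: rank ker ∂_2 − rank ∂_3 = (6 − 6) − 0 = 0, and there is no ∂_3, so H_2 = 0.

H_0 = Z,  H_1 = Z,  H_2 = 0.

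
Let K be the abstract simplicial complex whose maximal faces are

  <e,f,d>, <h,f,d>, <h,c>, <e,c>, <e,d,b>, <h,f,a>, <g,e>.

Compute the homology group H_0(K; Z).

K has 8 vertices, 12 edges, 4 triangles.
rank ∂_0 = 0, rank ∂_1 = 7 ⇒ b_0 = 8 − 0 − 7 = 1; all invariant factors of ∂_1 are 1 so no torsion. So H_0 = Z.

H_0 = Z.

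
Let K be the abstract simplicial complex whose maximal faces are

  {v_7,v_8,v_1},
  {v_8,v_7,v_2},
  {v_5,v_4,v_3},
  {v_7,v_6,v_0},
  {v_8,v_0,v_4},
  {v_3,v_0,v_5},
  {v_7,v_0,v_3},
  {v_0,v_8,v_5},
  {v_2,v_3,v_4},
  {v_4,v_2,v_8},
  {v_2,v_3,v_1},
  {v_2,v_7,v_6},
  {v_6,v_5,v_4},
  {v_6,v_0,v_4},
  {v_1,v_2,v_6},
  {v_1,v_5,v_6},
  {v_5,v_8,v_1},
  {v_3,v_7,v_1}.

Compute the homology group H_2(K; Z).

H_2 ≅ 0.

Order the vertices as v_0 < v_1 < v_2 < v_3 < v_4 < v_5 < v_6 < v_7 < v_8. Listing each simplex with vertices in this order, K has dimension 2 with simplices:

  0-simplices (9): [v_0], [v_1], [v_2], [v_3], [v_4], [v_5], [v_6], [v_7], [v_8]
  1-simplices (27): (27 of them)
  2-simplices (18): (18 of them)

giving chain groups C_0 ≅ Z^9, C_1 ≅ Z^27, C_2 ≅ Z^18.

The boundary map ∂_1: C_1 → C_0 maps an edge to its endpoints' difference, ∂[p,q] = q − p. For instance
  ∂[v_3,v_4] = [v_4] − [v_3].
This gives a 9×27 integer matrix of rank 8; reducing to Smith normal form yields diagonal entries (1,1,1,1,1,1,1,1).

The boundary map ∂_2: C_2 → C_1 acts by ∂[p,q,r] = [q,r] − [p,r] + [p,q]. For instance
  ∂[v_4,v_5,v_6] = [v_5,v_6] − [v_4,v_6] + [v_4,v_5],
  ∂[v_2,v_7,v_8] = [v_7,v_8] − [v_2,v_8] + [v_2,v_7].
As a 27×18 matrix over Z this has rank 18, with invariant factors (1,1,1,1,1,1,1,1,1,1,1,1,1,1,1,1,1,2).

From H_k ≅ ker(∂_k) / im(∂_{k+1}) we obtain:

  H_2: rank ker ∂_2 − rank ∂_3 = (18 − 18) − 0 = 0, and there is no ∂_3, so H_2 = 0.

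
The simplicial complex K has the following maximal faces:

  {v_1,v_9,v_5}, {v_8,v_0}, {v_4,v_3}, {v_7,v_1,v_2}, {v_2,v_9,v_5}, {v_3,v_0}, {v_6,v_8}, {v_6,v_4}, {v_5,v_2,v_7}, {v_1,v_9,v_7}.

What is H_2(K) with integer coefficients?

K has 10 vertices, 15 edges, 5 triangles.
rank ∂_2 = 5, rank ∂_3 = 0 ⇒ b_2 = 5 − 5 − 0 = 0. So H_2 = 0.

H_2 ≅ 0.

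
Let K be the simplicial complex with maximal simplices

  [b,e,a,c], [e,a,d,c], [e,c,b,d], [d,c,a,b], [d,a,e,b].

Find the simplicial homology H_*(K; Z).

We work with the vertex ordering a < b < c < d < e. The simplices of K, each written with vertices in increasing order, are:

  0-simplices (5): a, b, c, d, e
  1-simplices (10): ab, ac, ad, ae, bc, bd, be, cd, ce, de
  2-simplices (10): abc, abd, abe, acd, ace, ade, bcd, bce, bde, cde
  3-simplices (5): abcd, abce, abde, acde, bcde

giving chain groups C_0 ≅ Z^5, C_1 ≅ Z^10, C_2 ≅ Z^10, C_3 ≅ Z^5.

∂_1: C_1 → C_0 is given by ∂[p,q] = [q] − [p]. For instance
  ∂bd = d − b.
This gives a 5×10 integer matrix of rank 4; reducing to Smith normal form yields diagonal entries (1,1,1,1).

Boundary ∂_2: C_2 → C_1 acts by ∂[p,q,r] = [q,r] − [p,r] + [p,q]. For instance
  ∂acd = cd − ad + ac,
  ∂abc = bc − ac + ab.
This gives a 10×10 integer matrix of rank 6; reducing to Smith normal form yields diagonal entries (1,1,1,1,1,1).

The boundary map ∂_3: C_3 → C_2 sends each 3-simplex σ to the alternating sum Σ_i (−1)^i (σ with its i-th vertex removed). For instance
  ∂acde = cde − ade + ace − acd,
  ∂abde = bde − ade + abe − abd.
This gives a 10×5 integer matrix of rank 4; reducing to Smith normal form yields diagonal entries (1,1,1,1).

Reading off H_k = ker ∂_k / im ∂_{k+1}:

  H_0: rank C_0 − rank ∂_1 = 5 − 4 = 1, and the invariant factors of ∂_1 are all 1, so H_0 = Z.
  H_1: rank ker ∂_1 − rank ∂_2 = (10 − 4) − 6 = 0, and the invariant factors of ∂_2 are all 1, so H_1 = 0.
  H_2: rank ker ∂_2 − rank ∂_3 = (10 − 6) − 4 = 0, and the invariant factors of ∂_3 are all 1, so H_2 = 0.
  H_3: rank ker ∂_3 − rank ∂_4 = (5 − 4) − 0 = 1, and there is no ∂_4, so H_3 = Z.

As a check, the Euler characteristic is 5 − 10 + 10 − 5 = 0, which agrees with 1 − 0 + 0 − 1 = 0.

H_0 = Z,  H_1 = 0,  H_2 = 0,  H_3 = Z.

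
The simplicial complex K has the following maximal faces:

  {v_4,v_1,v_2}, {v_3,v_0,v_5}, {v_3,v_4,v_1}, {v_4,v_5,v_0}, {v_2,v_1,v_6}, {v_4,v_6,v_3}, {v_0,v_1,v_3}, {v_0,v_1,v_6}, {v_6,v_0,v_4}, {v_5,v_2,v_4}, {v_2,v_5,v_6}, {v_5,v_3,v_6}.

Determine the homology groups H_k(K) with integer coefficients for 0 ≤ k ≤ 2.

H_0 = Z,  H_1 = Z_2,  H_2 = 0.

Take the total order v_0 < v_1 < v_2 < v_3 < v_4 < v_5 < v_6 on the vertex set. Then K (dimension 2) consists of the simplices:

  0-simplices (7): [v_0], [v_1], [v_2], [v_3], [v_4], [v_5], [v_6]
  1-simplices (18): (18 of them)
  2-simplices (12): (12 of them)

Hence C_0 ≅ Z^7, C_1 ≅ Z^18, C_2 ≅ Z^12.

∂_1: C_1 → C_0 maps an edge to its endpoints' difference, ∂[p,q] = q − p.
This gives a 7×18 integer matrix of rank 6; reducing to Smith normal form yields diagonal entries (1,1,1,1,1,1).

Boundary ∂_2: C_2 → C_1 acts by ∂[p,q,r] = [q,r] − [p,r] + [p,q]. For instance
  ∂[v_0,v_4,v_6] = [v_4,v_6] − [v_0,v_6] + [v_0,v_4],
  ∂[v_0,v_4,v_5] = [v_4,v_5] − [v_0,v_5] + [v_0,v_4].
This gives a 18×12 integer matrix of rank 12; reducing to Smith normal form yields diagonal entries (1,1,1,1,1,1,1,1,1,1,1,2).

Now H_k = ker ∂_k / im ∂_{k+1}, so:

  H_0: rank C_0 − rank ∂_1 = 7 − 6 = 1, and the invariant factors of ∂_1 are all 1, so H_0 ≅ Z.
  H_1: rank ker ∂_1 − rank ∂_2 = (18 − 6) − 12 = 0, and ∂_2 has invariant factor 2 > 1, so H_1 ≅ Z_2.
  H_2: rank ker ∂_2 − rank ∂_3 = (12 − 12) − 0 = 0, and there is no ∂_3, so H_2 ≅ 0.

As a check, the Euler characteristic is 7 − 18 + 12 = 1, which agrees with 1 − 0 + 0 = 1.
(K is a triangulation of the real projective plane RP^2.)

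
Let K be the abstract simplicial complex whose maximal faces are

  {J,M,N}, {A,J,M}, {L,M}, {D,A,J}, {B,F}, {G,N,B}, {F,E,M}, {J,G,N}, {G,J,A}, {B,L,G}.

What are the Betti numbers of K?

b_0 = 1, b_1 = 2, b_2 = 0.

We work with the vertex ordering A < B < D < E < F < G < J < L < M < N. The simplices of K, each written with vertices in increasing order, are:

  0-simplices (10): A, B, D, E, F, G, J, L, M, N
  1-simplices (19): AD, AG, AJ, AM, BF, BG, BL, BN, DJ, EF, EM, FM, GJ, GL, GN, JM, JN, LM, MN
  2-simplices (8): ADJ, AGJ, AJM, BGL, BGN, EFM, GJN, JMN

giving chain groups C_0 ≅ Z^10, C_1 ≅ Z^19, C_2 ≅ Z^8.

∂_1: C_1 → C_0 sends each edge [p,q] (with p < q) to q − p. For instance
  ∂BG = G − B.
This gives a 10×19 integer matrix of rank 9; reducing to Smith normal form yields diagonal entries (1,1,1,1,1,1,1,1,1).

The boundary map ∂_2: C_2 → C_1 sends each 2-simplex [p,q,r] to [q,r] − [p,r] + [p,q]. For instance
  ∂AJM = JM − AM + AJ,
  ∂GJN = JN − GN + GJ.
The resulting 19×8 matrix has rank 8, and its Smith normal form has invariant factors (1,1,1,1,1,1,1,1).

From H_k ≅ ker(∂_k) / im(∂_{k+1}) we obtain:

  H_0: rank C_0 − rank ∂_1 = 10 − 9 = 1, and the invariant factors of ∂_1 are all 1, so H_0 = Z.
  H_1: rank ker ∂_1 − rank ∂_2 = (19 − 9) − 8 = 2, and the invariant factors of ∂_2 are all 1, so H_1 = Z^2.
  H_2: rank ker ∂_2 − rank ∂_3 = (8 − 8) − 0 = 0, and there is no ∂_3, so H_2 = 0.

As a check, the Euler characteristic is 10 − 19 + 8 = -1, which agrees with 1 − 2 + 0 = -1.

Hence the Betti numbers are b_0 = 1, b_1 = 2, b_2 = 0.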